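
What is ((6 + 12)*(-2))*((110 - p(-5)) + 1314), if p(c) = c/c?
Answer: -51228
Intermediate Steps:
p(c) = 1
((6 + 12)*(-2))*((110 - p(-5)) + 1314) = ((6 + 12)*(-2))*((110 - 1*1) + 1314) = (18*(-2))*((110 - 1) + 1314) = -36*(109 + 1314) = -36*1423 = -51228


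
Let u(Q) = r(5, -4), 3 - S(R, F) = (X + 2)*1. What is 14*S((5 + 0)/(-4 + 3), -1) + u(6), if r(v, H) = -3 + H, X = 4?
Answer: -49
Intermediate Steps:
S(R, F) = -3 (S(R, F) = 3 - (4 + 2) = 3 - 6 = -3)
u(Q) = -7 (u(Q) = -3 - 4 = -7)
14*S((5 + 0)/(-4 + 3), -1) + u(6) = 14*(-3) - 7 = -42 - 7 = -49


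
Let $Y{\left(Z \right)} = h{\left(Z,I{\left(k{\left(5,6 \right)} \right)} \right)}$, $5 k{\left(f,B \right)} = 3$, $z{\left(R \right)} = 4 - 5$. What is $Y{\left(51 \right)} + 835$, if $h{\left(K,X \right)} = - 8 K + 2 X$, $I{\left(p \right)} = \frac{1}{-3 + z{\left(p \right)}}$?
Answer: $\frac{853}{2} \approx 426.5$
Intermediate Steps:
$z{\left(R \right)} = -1$
$k{\left(f,B \right)} = \frac{3}{5}$ ($k{\left(f,B \right)} = \frac{1}{5} \cdot 3 = \frac{3}{5}$)
$I{\left(p \right)} = - \frac{1}{4}$ ($I{\left(p \right)} = \frac{1}{-3 - 1} = \frac{1}{-4} = - \frac{1}{4}$)
$Y{\left(Z \right)} = - \frac{1}{2} - 8 Z$ ($Y{\left(Z \right)} = - 8 Z + 2 \left(- \frac{1}{4}\right) = - 8 Z - \frac{1}{2} = - \frac{1}{2} - 8 Z$)
$Y{\left(51 \right)} + 835 = \left(- \frac{1}{2} - 408\right) + 835 = - \frac{817}{2} + 835 = \frac{853}{2}$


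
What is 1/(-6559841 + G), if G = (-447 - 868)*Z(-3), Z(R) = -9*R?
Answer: -1/6595346 ≈ -1.5162e-7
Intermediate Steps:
G = -35505 (G = (-447 - 868)*(-9*(-3)) = -1315*27 = -35505)
1/(-6559841 + G) = 1/(-6559841 - 35505) = 1/(-6595346) = -1/6595346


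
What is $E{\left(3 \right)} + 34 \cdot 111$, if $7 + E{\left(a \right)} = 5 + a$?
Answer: $3775$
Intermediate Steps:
$E{\left(a \right)} = -2 + a$ ($E{\left(a \right)} = -7 + \left(5 + a\right) = -2 + a$)
$E{\left(3 \right)} + 34 \cdot 111 = \left(-2 + 3\right) + 34 \cdot 111 = 1 + 3774 = 3775$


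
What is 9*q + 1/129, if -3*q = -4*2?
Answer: 3097/129 ≈ 24.008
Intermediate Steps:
q = 8/3 (q = -(-4)*2/3 = -1/3*(-8) = 8/3 ≈ 2.6667)
9*q + 1/129 = 9*(8/3) + 1/129 = 24 + 1/129 = 3097/129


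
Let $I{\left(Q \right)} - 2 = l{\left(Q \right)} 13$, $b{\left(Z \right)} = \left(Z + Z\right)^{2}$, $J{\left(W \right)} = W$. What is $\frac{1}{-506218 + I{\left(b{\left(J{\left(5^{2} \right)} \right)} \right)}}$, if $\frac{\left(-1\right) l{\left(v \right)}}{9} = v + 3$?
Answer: $- \frac{1}{799067} \approx -1.2515 \cdot 10^{-6}$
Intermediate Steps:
$l{\left(v \right)} = -27 - 9 v$ ($l{\left(v \right)} = - 9 \left(v + 3\right) = - 9 \left(3 + v\right) = -27 - 9 v$)
$b{\left(Z \right)} = 4 Z^{2}$ ($b{\left(Z \right)} = \left(2 Z\right)^{2} = 4 Z^{2}$)
$I{\left(Q \right)} = -349 - 117 Q$ ($I{\left(Q \right)} = 2 + \left(-27 - 9 Q\right) 13 = 2 - \left(351 + 117 Q\right) = -349 - 117 Q$)
$\frac{1}{-506218 + I{\left(b{\left(J{\left(5^{2} \right)} \right)} \right)}} = \frac{1}{-506218 - \left(349 + 117 \cdot 4 \left(5^{2}\right)^{2}\right)} = \frac{1}{-506218 - \left(349 + 117 \cdot 4 \cdot 25^{2}\right)} = \frac{1}{-506218 - \left(349 + 117 \cdot 4 \cdot 625\right)} = \frac{1}{-506218 - 292849} = \frac{1}{-799067} = - \frac{1}{799067}$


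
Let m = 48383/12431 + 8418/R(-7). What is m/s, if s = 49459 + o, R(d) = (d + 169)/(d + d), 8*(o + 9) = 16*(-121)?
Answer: -242863361/16516025496 ≈ -0.014705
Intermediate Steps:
o = -251 (o = -9 + (16*(-121))/8 = -9 + (⅛)*(-1936) = -9 - 242 = -251)
R(d) = (169 + d)/(2*d) (R(d) = (169 + d)/((2*d)) = (169 + d)*(1/(2*d)) = (169 + d)/(2*d))
s = 49208 (s = 49459 - 251 = 49208)
m = -242863361/335637 (m = 48383/12431 + 8418/(((½)*(169 - 7)/(-7))) = 48383*(1/12431) + 8418/(((½)*(-⅐)*162)) = 48383/12431 + 8418/(-81/7) = 48383/12431 + 8418*(-7/81) = 48383/12431 - 19642/27 = -242863361/335637 ≈ -723.59)
m/s = -242863361/335637/49208 = -242863361/335637*1/49208 = -242863361/16516025496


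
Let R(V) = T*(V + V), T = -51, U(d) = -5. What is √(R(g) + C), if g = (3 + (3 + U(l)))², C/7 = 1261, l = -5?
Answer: 5*√349 ≈ 93.408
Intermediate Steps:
C = 8827 (C = 7*1261 = 8827)
g = 1 (g = (3 + (3 - 5))² = (3 - 2)² = 1² = 1)
R(V) = -102*V (R(V) = -51*(V + V) = -102*V)
√(R(g) + C) = √(-102*1 + 8827) = √(-102 + 8827) = √8725 = 5*√349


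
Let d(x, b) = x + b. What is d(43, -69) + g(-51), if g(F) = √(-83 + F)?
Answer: -26 + I*√134 ≈ -26.0 + 11.576*I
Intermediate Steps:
d(x, b) = b + x
d(43, -69) + g(-51) = (-69 + 43) + √(-83 - 51) = -26 + √(-134) = -26 + I*√134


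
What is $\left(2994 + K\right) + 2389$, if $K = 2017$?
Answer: $7400$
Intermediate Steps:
$\left(2994 + K\right) + 2389 = \left(2994 + 2017\right) + 2389 = 5011 + 2389 = 7400$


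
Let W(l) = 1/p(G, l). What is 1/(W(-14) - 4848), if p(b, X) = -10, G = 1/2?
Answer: -10/48481 ≈ -0.00020627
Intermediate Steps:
G = 1/2 ≈ 0.50000
W(l) = -1/10 (W(l) = 1/(-10) = -1/10)
1/(W(-14) - 4848) = 1/(-1/10 - 4848) = 1/(-48481/10) = -10/48481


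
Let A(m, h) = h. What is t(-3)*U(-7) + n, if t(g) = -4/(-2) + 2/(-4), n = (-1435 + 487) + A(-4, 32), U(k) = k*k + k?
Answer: -853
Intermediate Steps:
U(k) = k + k**2 (U(k) = k**2 + k = k + k**2)
n = -916 (n = (-1435 + 487) + 32 = -948 + 32 = -916)
t(g) = 3/2 (t(g) = -4*(-1/2) + 2*(-1/4) = 2 - 1/2 = 3/2)
t(-3)*U(-7) + n = 3*(-7*(1 - 7))/2 - 916 = 3*(-7*(-6))/2 - 916 = (3/2)*42 - 916 = 63 - 916 = -853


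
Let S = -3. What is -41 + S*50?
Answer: -191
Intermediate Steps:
-41 + S*50 = -41 - 3*50 = -41 - 150 = -191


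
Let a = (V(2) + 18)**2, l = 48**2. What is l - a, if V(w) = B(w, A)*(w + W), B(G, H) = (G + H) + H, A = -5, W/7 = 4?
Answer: -46980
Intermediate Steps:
W = 28 (W = 7*4 = 28)
B(G, H) = G + 2*H
V(w) = (-10 + w)*(28 + w) (V(w) = (w + 2*(-5))*(w + 28) = (w - 10)*(28 + w) = (-10 + w)*(28 + w))
l = 2304
a = 49284 (a = ((-10 + 2)*(28 + 2) + 18)**2 = (-8*30 + 18)**2 = (-240 + 18)**2 = (-222)**2 = 49284)
l - a = 2304 - 1*49284 = 2304 - 49284 = -46980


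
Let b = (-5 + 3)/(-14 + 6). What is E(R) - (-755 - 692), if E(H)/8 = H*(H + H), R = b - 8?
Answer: 2408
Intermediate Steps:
b = ¼ (b = -2/(-8) = -2*(-⅛) = ¼ ≈ 0.25000)
R = -31/4 (R = ¼ - 8 = -31/4 ≈ -7.7500)
E(H) = 16*H² (E(H) = 8*(H*(H + H)) = 8*(H*(2*H)) = 8*(2*H²) = 16*H²)
E(R) - (-755 - 692) = 16*(-31/4)² - (-755 - 692) = 16*(961/16) - 1*(-1447) = 961 + 1447 = 2408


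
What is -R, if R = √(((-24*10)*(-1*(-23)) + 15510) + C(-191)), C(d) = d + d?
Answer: -2*√2402 ≈ -98.020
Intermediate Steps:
C(d) = 2*d
R = 2*√2402 (R = √(((-24*10)*(-1*(-23)) + 15510) + 2*(-191)) = √((-240*23 + 15510) - 382) = √((-5520 + 15510) - 382) = √(9990 - 382) = √9608 = 2*√2402 ≈ 98.020)
-R = -2*√2402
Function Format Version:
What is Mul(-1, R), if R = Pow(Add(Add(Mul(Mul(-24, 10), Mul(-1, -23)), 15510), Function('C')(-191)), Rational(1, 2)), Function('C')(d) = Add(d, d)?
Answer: Mul(-2, Pow(2402, Rational(1, 2))) ≈ -98.020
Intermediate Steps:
Function('C')(d) = Mul(2, d)
R = Mul(2, Pow(2402, Rational(1, 2))) (R = Pow(Add(Add(Mul(Mul(-24, 10), Mul(-1, -23)), 15510), Mul(2, -191)), Rational(1, 2)) = Pow(Add(Add(Mul(-240, 23), 15510), -382), Rational(1, 2)) = Pow(Add(Add(-5520, 15510), -382), Rational(1, 2)) = Pow(Add(9990, -382), Rational(1, 2)) = Pow(9608, Rational(1, 2)) = Mul(2, Pow(2402, Rational(1, 2))) ≈ 98.020)
Mul(-1, R) = Mul(-1, Mul(2, Pow(2402, Rational(1, 2)))) = Mul(-2, Pow(2402, Rational(1, 2)))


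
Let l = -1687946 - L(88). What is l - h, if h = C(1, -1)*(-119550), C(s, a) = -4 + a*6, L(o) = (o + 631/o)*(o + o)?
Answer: -2900196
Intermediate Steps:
L(o) = 2*o*(o + 631/o) (L(o) = (o + 631/o)*(2*o) = 2*o*(o + 631/o))
C(s, a) = -4 + 6*a
h = 1195500 (h = (-4 + 6*(-1))*(-119550) = (-4 - 6)*(-119550) = -10*(-119550) = 1195500)
l = -1704696 (l = -1687946 - (1262 + 2*88²) = -1687946 - (1262 + 2*7744) = -1687946 - (1262 + 15488) = -1687946 - 1*16750 = -1687946 - 16750 = -1704696)
l - h = -1704696 - 1*1195500 = -1704696 - 1195500 = -2900196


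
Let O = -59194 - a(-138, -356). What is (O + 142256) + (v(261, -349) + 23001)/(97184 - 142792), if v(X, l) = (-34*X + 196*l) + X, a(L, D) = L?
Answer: 474329952/5701 ≈ 83201.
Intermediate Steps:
O = -59056 (O = -59194 - 1*(-138) = -59194 + 138 = -59056)
v(X, l) = -33*X + 196*l
(O + 142256) + (v(261, -349) + 23001)/(97184 - 142792) = (-59056 + 142256) + ((-33*261 + 196*(-349)) + 23001)/(97184 - 142792) = 83200 + ((-8613 - 68404) + 23001)/(-45608) = 83200 + (-77017 + 23001)*(-1/45608) = 83200 - 54016*(-1/45608) = 83200 + 6752/5701 = 474329952/5701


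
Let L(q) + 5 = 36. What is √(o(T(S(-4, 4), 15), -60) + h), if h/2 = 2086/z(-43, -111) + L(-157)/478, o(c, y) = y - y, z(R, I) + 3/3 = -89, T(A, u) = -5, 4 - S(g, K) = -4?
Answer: I*√594105005/3585 ≈ 6.799*I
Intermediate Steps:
S(g, K) = 8 (S(g, K) = 4 - 1*(-4) = 4 + 4 = 8)
z(R, I) = -90 (z(R, I) = -1 - 89 = -90)
o(c, y) = 0
L(q) = 31 (L(q) = -5 + 36 = 31)
h = -497159/10755 (h = 2*(2086/(-90) + 31/478) = 2*(2086*(-1/90) + 31*(1/478)) = 2*(-1043/45 + 31/478) = 2*(-497159/21510) = -497159/10755 ≈ -46.226)
√(o(T(S(-4, 4), 15), -60) + h) = √(0 - 497159/10755) = √(-497159/10755) = I*√594105005/3585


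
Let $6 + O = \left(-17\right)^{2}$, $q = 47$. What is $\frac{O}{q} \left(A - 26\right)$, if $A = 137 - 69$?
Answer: $\frac{11886}{47} \approx 252.89$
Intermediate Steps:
$A = 68$
$O = 283$ ($O = -6 + \left(-17\right)^{2} = -6 + 289 = 283$)
$\frac{O}{q} \left(A - 26\right) = \frac{283}{47} \left(68 - 26\right) = 283 \cdot \frac{1}{47} \cdot 42 = \frac{283}{47} \cdot 42 = \frac{11886}{47}$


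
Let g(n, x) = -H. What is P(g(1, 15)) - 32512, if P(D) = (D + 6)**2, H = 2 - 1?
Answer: -32487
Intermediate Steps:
H = 1
g(n, x) = -1 (g(n, x) = -1*1 = -1)
P(D) = (6 + D)**2
P(g(1, 15)) - 32512 = (6 - 1)**2 - 32512 = 5**2 - 32512 = 25 - 32512 = -32487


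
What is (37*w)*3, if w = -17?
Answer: -1887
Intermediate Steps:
(37*w)*3 = (37*(-17))*3 = -629*3 = -1887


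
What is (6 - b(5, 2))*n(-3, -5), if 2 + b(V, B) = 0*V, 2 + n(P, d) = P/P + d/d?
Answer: 0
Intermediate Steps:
n(P, d) = 0 (n(P, d) = -2 + (P/P + d/d) = -2 + (1 + 1) = -2 + 2 = 0)
b(V, B) = -2 (b(V, B) = -2 + 0*V = -2 + 0 = -2)
(6 - b(5, 2))*n(-3, -5) = (6 - 1*(-2))*0 = (6 + 2)*0 = 8*0 = 0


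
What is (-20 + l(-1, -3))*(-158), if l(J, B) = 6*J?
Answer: 4108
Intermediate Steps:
(-20 + l(-1, -3))*(-158) = (-20 + 6*(-1))*(-158) = (-20 - 6)*(-158) = -26*(-158) = 4108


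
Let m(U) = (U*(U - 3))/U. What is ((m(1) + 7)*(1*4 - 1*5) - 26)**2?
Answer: 961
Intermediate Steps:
m(U) = -3 + U (m(U) = (U*(-3 + U))/U = -3 + U)
((m(1) + 7)*(1*4 - 1*5) - 26)**2 = (((-3 + 1) + 7)*(1*4 - 1*5) - 26)**2 = ((-2 + 7)*(4 - 5) - 26)**2 = (5*(-1) - 26)**2 = (-5 - 26)**2 = (-31)**2 = 961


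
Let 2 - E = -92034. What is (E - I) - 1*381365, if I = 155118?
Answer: -444447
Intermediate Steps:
E = 92036 (E = 2 - 1*(-92034) = 2 + 92034 = 92036)
(E - I) - 1*381365 = (92036 - 1*155118) - 1*381365 = (92036 - 155118) - 381365 = -63082 - 381365 = -444447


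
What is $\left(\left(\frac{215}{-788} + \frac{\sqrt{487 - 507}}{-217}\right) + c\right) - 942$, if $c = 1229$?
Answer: $\frac{225941}{788} - \frac{2 i \sqrt{5}}{217} \approx 286.73 - 0.020609 i$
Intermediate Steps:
$\left(\left(\frac{215}{-788} + \frac{\sqrt{487 - 507}}{-217}\right) + c\right) - 942 = \left(\left(\frac{215}{-788} + \frac{\sqrt{487 - 507}}{-217}\right) + 1229\right) - 942 = \left(\left(215 \left(- \frac{1}{788}\right) + \sqrt{-20} \left(- \frac{1}{217}\right)\right) + 1229\right) - 942 = \left(\left(- \frac{215}{788} + 2 i \sqrt{5} \left(- \frac{1}{217}\right)\right) + 1229\right) - 942 = \left(\left(- \frac{215}{788} - \frac{2 i \sqrt{5}}{217}\right) + 1229\right) - 942 = \left(\frac{968237}{788} - \frac{2 i \sqrt{5}}{217}\right) - 942 = \frac{225941}{788} - \frac{2 i \sqrt{5}}{217}$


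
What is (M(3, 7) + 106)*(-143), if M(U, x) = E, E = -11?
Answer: -13585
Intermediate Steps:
M(U, x) = -11
(M(3, 7) + 106)*(-143) = (-11 + 106)*(-143) = 95*(-143) = -13585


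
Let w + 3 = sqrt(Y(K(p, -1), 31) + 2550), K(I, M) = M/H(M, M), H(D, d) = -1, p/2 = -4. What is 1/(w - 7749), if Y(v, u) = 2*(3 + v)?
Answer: -3876/30045473 - sqrt(2558)/60090946 ≈ -0.00012985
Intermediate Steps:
p = -8 (p = 2*(-4) = -8)
K(I, M) = -M (K(I, M) = M/(-1) = M*(-1) = -M)
Y(v, u) = 6 + 2*v
w = -3 + sqrt(2558) (w = -3 + sqrt((6 + 2*(-1*(-1))) + 2550) = -3 + sqrt((6 + 2*1) + 2550) = -3 + sqrt((6 + 2) + 2550) = -3 + sqrt(8 + 2550) = -3 + sqrt(2558) ≈ 47.577)
1/(w - 7749) = 1/((-3 + sqrt(2558)) - 7749) = 1/(-7752 + sqrt(2558))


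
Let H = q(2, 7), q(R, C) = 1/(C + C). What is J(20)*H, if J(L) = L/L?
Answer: 1/14 ≈ 0.071429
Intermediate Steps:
q(R, C) = 1/(2*C)
H = 1/14 (H = (1/2)/7 = (1/2)*(1/7) = 1/14 ≈ 0.071429)
J(L) = 1
J(20)*H = 1*(1/14) = 1/14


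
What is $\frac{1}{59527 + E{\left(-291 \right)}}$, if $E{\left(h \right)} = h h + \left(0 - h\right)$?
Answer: $\frac{1}{144499} \approx 6.9205 \cdot 10^{-6}$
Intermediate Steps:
$E{\left(h \right)} = h^{2} - h$
$\frac{1}{59527 + E{\left(-291 \right)}} = \frac{1}{59527 - 291 \left(-1 - 291\right)} = \frac{1}{59527 - -84972} = \frac{1}{59527 + 84972} = \frac{1}{144499}$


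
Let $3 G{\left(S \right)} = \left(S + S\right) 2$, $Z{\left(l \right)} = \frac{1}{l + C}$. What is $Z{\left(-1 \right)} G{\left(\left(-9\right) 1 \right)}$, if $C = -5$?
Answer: $2$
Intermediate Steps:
$Z{\left(l \right)} = \frac{1}{-5 + l}$ ($Z{\left(l \right)} = \frac{1}{l - 5} = \frac{1}{-5 + l}$)
$G{\left(S \right)} = \frac{4 S}{3}$ ($G{\left(S \right)} = \frac{\left(S + S\right) 2}{3} = \frac{2 S 2}{3} = \frac{4 S}{3}$)
$Z{\left(-1 \right)} G{\left(\left(-9\right) 1 \right)} = \frac{\frac{4}{3} \left(\left(-9\right) 1\right)}{-5 - 1} = \frac{\frac{4}{3} \left(-9\right)}{-6} = \left(- \frac{1}{6}\right) \left(-12\right) = 2$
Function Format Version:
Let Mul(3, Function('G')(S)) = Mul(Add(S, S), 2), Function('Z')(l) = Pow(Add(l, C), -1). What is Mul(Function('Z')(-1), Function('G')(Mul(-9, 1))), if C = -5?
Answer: 2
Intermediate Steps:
Function('Z')(l) = Pow(Add(-5, l), -1) (Function('Z')(l) = Pow(Add(l, -5), -1) = Pow(Add(-5, l), -1))
Function('G')(S) = Mul(Rational(4, 3), S) (Function('G')(S) = Mul(Rational(1, 3), Mul(Add(S, S), 2)) = Mul(Rational(1, 3), Mul(Mul(2, S), 2)) = Mul(Rational(1, 3), Mul(4, S)) = Mul(Rational(4, 3), S))
Mul(Function('Z')(-1), Function('G')(Mul(-9, 1))) = Mul(Pow(Add(-5, -1), -1), Mul(Rational(4, 3), Mul(-9, 1))) = Mul(Pow(-6, -1), Mul(Rational(4, 3), -9)) = Mul(Rational(-1, 6), -12) = 2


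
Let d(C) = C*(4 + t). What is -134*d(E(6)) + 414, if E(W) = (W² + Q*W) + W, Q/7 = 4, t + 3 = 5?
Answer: -168426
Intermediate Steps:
t = 2 (t = -3 + 5 = 2)
Q = 28 (Q = 7*4 = 28)
E(W) = W² + 29*W (E(W) = (W² + 28*W) + W = W² + 29*W)
d(C) = 6*C (d(C) = C*(4 + 2) = C*6 = 6*C)
-134*d(E(6)) + 414 = -804*6*(29 + 6) + 414 = -804*6*35 + 414 = -804*210 + 414 = -134*1260 + 414 = -168840 + 414 = -168426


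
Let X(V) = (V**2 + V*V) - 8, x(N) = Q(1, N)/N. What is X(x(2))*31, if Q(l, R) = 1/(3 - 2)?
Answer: -465/2 ≈ -232.50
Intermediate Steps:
Q(l, R) = 1 (Q(l, R) = 1/1 = 1)
x(N) = 1/N
X(V) = -8 + 2*V**2 (X(V) = (V**2 + V**2) - 8 = 2*V**2 - 8 = -8 + 2*V**2)
X(x(2))*31 = (-8 + 2*(1/2)**2)*31 = (-8 + 2*(1/4))*31 = (-8 + 1/2)*31 = -15/2*31 = -465/2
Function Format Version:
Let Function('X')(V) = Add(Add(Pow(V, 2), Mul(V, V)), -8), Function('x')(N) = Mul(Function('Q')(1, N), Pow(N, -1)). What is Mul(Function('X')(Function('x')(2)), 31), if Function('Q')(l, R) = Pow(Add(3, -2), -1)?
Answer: Rational(-465, 2) ≈ -232.50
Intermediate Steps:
Function('Q')(l, R) = 1 (Function('Q')(l, R) = Pow(1, -1) = 1)
Function('x')(N) = Pow(N, -1) (Function('x')(N) = Mul(1, Pow(N, -1)) = Pow(N, -1))
Function('X')(V) = Add(-8, Mul(2, Pow(V, 2))) (Function('X')(V) = Add(Add(Pow(V, 2), Pow(V, 2)), -8) = Add(Mul(2, Pow(V, 2)), -8) = Add(-8, Mul(2, Pow(V, 2))))
Mul(Function('X')(Function('x')(2)), 31) = Mul(Add(-8, Mul(2, Pow(Pow(2, -1), 2))), 31) = Mul(Add(-8, Mul(2, Pow(Rational(1, 2), 2))), 31) = Mul(Add(-8, Mul(2, Rational(1, 4))), 31) = Mul(Add(-8, Rational(1, 2)), 31) = Mul(Rational(-15, 2), 31) = Rational(-465, 2)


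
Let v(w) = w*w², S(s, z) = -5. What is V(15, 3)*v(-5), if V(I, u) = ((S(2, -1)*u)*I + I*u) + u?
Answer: 22125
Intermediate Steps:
v(w) = w³
V(I, u) = u - 4*I*u (V(I, u) = ((-5*u)*I + I*u) + u = (-5*I*u + I*u) + u = -4*I*u + u = u - 4*I*u)
V(15, 3)*v(-5) = (3*(1 - 4*15))*(-5)³ = (3*(1 - 60))*(-125) = (3*(-59))*(-125) = -177*(-125) = 22125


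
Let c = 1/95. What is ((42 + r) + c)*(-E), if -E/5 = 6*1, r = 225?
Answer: 152196/19 ≈ 8010.3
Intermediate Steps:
E = -30 ≈ -30.000
c = 1/95 ≈ 0.010526
((42 + r) + c)*(-E) = ((42 + 225) + 1/95)*(-1*(-30)) = (267 + 1/95)*30 = (25366/95)*30 = 152196/19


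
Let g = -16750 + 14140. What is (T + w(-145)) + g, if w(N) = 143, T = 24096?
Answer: 21629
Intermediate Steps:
g = -2610
(T + w(-145)) + g = (24096 + 143) - 2610 = 24239 - 2610 = 21629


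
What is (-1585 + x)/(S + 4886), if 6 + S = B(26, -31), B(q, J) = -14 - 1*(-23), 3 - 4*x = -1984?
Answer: -4353/19556 ≈ -0.22259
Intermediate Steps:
x = 1987/4 (x = ¾ - ¼*(-1984) = ¾ + 496 = 1987/4 ≈ 496.75)
B(q, J) = 9 (B(q, J) = -14 + 23 = 9)
S = 3 (S = -6 + 9 = 3)
(-1585 + x)/(S + 4886) = (-1585 + 1987/4)/(3 + 4886) = -4353/4/4889 = -4353/4*1/4889 = -4353/19556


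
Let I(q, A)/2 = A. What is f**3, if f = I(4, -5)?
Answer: -1000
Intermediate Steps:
I(q, A) = 2*A
f = -10 (f = 2*(-5) = -10)
f**3 = (-10)**3 = -1000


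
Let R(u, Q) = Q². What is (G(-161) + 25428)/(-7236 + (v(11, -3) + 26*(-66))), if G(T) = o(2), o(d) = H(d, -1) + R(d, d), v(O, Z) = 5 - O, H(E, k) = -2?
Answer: -12715/4479 ≈ -2.8388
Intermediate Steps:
o(d) = -2 + d²
G(T) = 2 (G(T) = -2 + 2² = -2 + 4 = 2)
(G(-161) + 25428)/(-7236 + (v(11, -3) + 26*(-66))) = (2 + 25428)/(-7236 + ((5 - 1*11) + 26*(-66))) = 25430/(-7236 + ((5 - 11) - 1716)) = 25430/(-7236 + (-6 - 1716)) = 25430/(-7236 - 1722) = 25430/(-8958) = 25430*(-1/8958) = -12715/4479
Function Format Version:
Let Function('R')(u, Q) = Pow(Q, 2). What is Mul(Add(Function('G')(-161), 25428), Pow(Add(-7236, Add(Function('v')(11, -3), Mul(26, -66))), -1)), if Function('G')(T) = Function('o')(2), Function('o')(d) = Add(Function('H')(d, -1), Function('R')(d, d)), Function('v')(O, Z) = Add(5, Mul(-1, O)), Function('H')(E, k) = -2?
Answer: Rational(-12715, 4479) ≈ -2.8388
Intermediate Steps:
Function('o')(d) = Add(-2, Pow(d, 2))
Function('G')(T) = 2 (Function('G')(T) = Add(-2, Pow(2, 2)) = Add(-2, 4) = 2)
Mul(Add(Function('G')(-161), 25428), Pow(Add(-7236, Add(Function('v')(11, -3), Mul(26, -66))), -1)) = Mul(Add(2, 25428), Pow(Add(-7236, Add(Add(5, Mul(-1, 11)), Mul(26, -66))), -1)) = Mul(25430, Pow(Add(-7236, Add(Add(5, -11), -1716)), -1)) = Mul(25430, Pow(Add(-7236, Add(-6, -1716)), -1)) = Mul(25430, Pow(Add(-7236, -1722), -1)) = Mul(25430, Pow(-8958, -1)) = Mul(25430, Rational(-1, 8958)) = Rational(-12715, 4479)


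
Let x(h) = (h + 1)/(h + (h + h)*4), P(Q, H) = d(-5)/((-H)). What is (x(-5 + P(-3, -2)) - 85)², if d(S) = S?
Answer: 131377444/18225 ≈ 7208.6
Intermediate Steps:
P(Q, H) = 5/H (P(Q, H) = -5*(-1/H) = -(-5)/H = 5/H)
x(h) = (1 + h)/(9*h) (x(h) = (1 + h)/(h + (2*h)*4) = (1 + h)/(h + 8*h) = (1 + h)/((9*h)) = (1 + h)*(1/(9*h)) = (1 + h)/(9*h))
(x(-5 + P(-3, -2)) - 85)² = ((1 + (-5 + 5/(-2)))/(9*(-5 + 5/(-2))) - 85)² = ((1 + (-5 + 5*(-½)))/(9*(-5 + 5*(-½))) - 85)² = ((1 + (-5 - 5/2))/(9*(-5 - 5/2)) - 85)² = ((1 - 15/2)/(9*(-15/2)) - 85)² = ((⅑)*(-2/15)*(-13/2) - 85)² = (13/135 - 85)² = (-11462/135)² = 131377444/18225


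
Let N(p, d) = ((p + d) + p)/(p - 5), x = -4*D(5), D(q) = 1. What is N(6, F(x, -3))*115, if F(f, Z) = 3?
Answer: 1725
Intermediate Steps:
x = -4 (x = -4*1 = -4)
N(p, d) = (d + 2*p)/(-5 + p) (N(p, d) = ((d + p) + p)/(-5 + p) = (d + 2*p)/(-5 + p))
N(6, F(x, -3))*115 = ((3 + 2*6)/(-5 + 6))*115 = ((3 + 12)/1)*115 = (1*15)*115 = 15*115 = 1725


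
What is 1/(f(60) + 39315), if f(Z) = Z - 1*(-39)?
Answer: 1/39414 ≈ 2.5372e-5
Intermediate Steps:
f(Z) = 39 + Z (f(Z) = Z + 39 = 39 + Z)
1/(f(60) + 39315) = 1/((39 + 60) + 39315) = 1/(99 + 39315) = 1/39414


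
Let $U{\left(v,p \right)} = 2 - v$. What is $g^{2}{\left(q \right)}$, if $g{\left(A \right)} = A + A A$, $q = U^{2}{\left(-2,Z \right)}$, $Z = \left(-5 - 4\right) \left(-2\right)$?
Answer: $73984$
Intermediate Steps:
$Z = 18$ ($Z = \left(-9\right) \left(-2\right) = 18$)
$q = 16$ ($q = \left(2 - -2\right)^{2} = \left(2 + 2\right)^{2} = 4^{2} = 16$)
$g{\left(A \right)} = A + A^{2}$
$g^{2}{\left(q \right)} = \left(16 \left(1 + 16\right)\right)^{2} = \left(16 \cdot 17\right)^{2} = 272^{2} = 73984$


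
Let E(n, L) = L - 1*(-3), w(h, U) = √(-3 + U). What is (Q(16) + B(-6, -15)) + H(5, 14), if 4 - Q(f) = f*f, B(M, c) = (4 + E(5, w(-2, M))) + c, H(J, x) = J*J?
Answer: -235 + 3*I ≈ -235.0 + 3.0*I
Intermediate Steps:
H(J, x) = J²
E(n, L) = 3 + L (E(n, L) = L + 3 = 3 + L)
B(M, c) = 7 + c + √(-3 + M) (B(M, c) = (4 + (3 + √(-3 + M))) + c = (7 + √(-3 + M)) + c = 7 + c + √(-3 + M))
Q(f) = 4 - f² (Q(f) = 4 - f*f = 4 - f²)
(Q(16) + B(-6, -15)) + H(5, 14) = ((4 - 1*16²) + (7 - 15 + √(-3 - 6))) + 5² = ((4 - 1*256) + (7 - 15 + √(-9))) + 25 = ((4 - 256) + (7 - 15 + 3*I)) + 25 = (-252 + (-8 + 3*I)) + 25 = (-260 + 3*I) + 25 = -235 + 3*I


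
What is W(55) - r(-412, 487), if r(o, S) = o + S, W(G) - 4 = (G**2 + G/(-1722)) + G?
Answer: 5181443/1722 ≈ 3009.0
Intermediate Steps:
W(G) = 4 + G**2 + 1721*G/1722 (W(G) = 4 + ((G**2 + G/(-1722)) + G) = 4 + ((G**2 - G/1722) + G) = 4 + (G**2 + 1721*G/1722) = 4 + G**2 + 1721*G/1722)
r(o, S) = S + o
W(55) - r(-412, 487) = (4 + 55**2 + (1721/1722)*55) - (487 - 412) = (4 + 3025 + 94655/1722) - 1*75 = 5310593/1722 - 75 = 5181443/1722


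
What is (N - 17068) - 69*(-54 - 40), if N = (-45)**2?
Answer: -8557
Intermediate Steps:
N = 2025
(N - 17068) - 69*(-54 - 40) = (2025 - 17068) - 69*(-54 - 40) = -15043 - 69*(-94) = -15043 + 6486 = -8557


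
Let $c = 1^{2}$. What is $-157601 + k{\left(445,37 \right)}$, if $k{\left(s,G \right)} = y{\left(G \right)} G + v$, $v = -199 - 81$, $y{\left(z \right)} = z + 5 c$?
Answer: $-156327$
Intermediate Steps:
$c = 1$
$y{\left(z \right)} = 5 + z$ ($y{\left(z \right)} = z + 5 \cdot 1 = z + 5 = 5 + z$)
$v = -280$
$k{\left(s,G \right)} = -280 + G \left(5 + G\right)$ ($k{\left(s,G \right)} = \left(5 + G\right) G - 280 = G \left(5 + G\right) - 280 = -280 + G \left(5 + G\right)$)
$-157601 + k{\left(445,37 \right)} = -157601 - \left(280 - 37 \left(5 + 37\right)\right) = -157601 + \left(-280 + 37 \cdot 42\right) = -157601 + \left(-280 + 1554\right) = -157601 + 1274 = -156327$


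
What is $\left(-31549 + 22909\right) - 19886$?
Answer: $-28526$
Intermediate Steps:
$\left(-31549 + 22909\right) - 19886 = -8640 - 19886 = -28526$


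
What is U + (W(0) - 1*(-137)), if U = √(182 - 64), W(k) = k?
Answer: 137 + √118 ≈ 147.86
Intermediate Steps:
U = √118 ≈ 10.863
U + (W(0) - 1*(-137)) = √118 + (0 - 1*(-137)) = √118 + (0 + 137) = √118 + 137 = 137 + √118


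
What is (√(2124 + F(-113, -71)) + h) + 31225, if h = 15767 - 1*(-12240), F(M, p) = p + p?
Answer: 59232 + √1982 ≈ 59277.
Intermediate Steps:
F(M, p) = 2*p
h = 28007 (h = 15767 + 12240 = 28007)
(√(2124 + F(-113, -71)) + h) + 31225 = (√(2124 + 2*(-71)) + 28007) + 31225 = (√(2124 - 142) + 28007) + 31225 = (√1982 + 28007) + 31225 = (28007 + √1982) + 31225 = 59232 + √1982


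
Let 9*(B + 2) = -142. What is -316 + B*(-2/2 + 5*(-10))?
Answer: 1772/3 ≈ 590.67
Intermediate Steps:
B = -160/9 (B = -2 + (1/9)*(-142) = -2 - 142/9 = -160/9 ≈ -17.778)
-316 + B*(-2/2 + 5*(-10)) = -316 - 160*(-2/2 + 5*(-10))/9 = -316 - 160*(-2*1/2 - 50)/9 = -316 - 160*(-1 - 50)/9 = -316 - 160/9*(-51) = -316 + 2720/3 = 1772/3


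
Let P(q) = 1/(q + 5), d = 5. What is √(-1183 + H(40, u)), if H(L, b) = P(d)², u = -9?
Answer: I*√118299/10 ≈ 34.395*I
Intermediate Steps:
P(q) = 1/(5 + q)
H(L, b) = 1/100 (H(L, b) = (1/(5 + 5))² = (1/10)² = (⅒)² = 1/100)
√(-1183 + H(40, u)) = √(-1183 + 1/100) = √(-118299/100) = I*√118299/10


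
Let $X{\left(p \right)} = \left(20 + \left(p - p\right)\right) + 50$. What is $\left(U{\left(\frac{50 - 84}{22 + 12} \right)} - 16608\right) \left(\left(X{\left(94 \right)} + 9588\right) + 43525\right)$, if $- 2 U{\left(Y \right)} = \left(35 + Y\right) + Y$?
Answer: $- \frac{1768281567}{2} \approx -8.8414 \cdot 10^{8}$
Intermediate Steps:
$X{\left(p \right)} = 70$ ($X{\left(p \right)} = \left(20 + 0\right) + 50 = 20 + 50 = 70$)
$U{\left(Y \right)} = - \frac{35}{2} - Y$ ($U{\left(Y \right)} = - \frac{\left(35 + Y\right) + Y}{2} = - \frac{35 + 2 Y}{2} = - \frac{35}{2} - Y$)
$\left(U{\left(\frac{50 - 84}{22 + 12} \right)} - 16608\right) \left(\left(X{\left(94 \right)} + 9588\right) + 43525\right) = \left(\left(- \frac{35}{2} - \frac{50 - 84}{22 + 12}\right) - 16608\right) \left(\left(70 + 9588\right) + 43525\right) = \left(\left(- \frac{35}{2} - - \frac{34}{34}\right) - 16608\right) \left(9658 + 43525\right) = \left(\left(- \frac{35}{2} - \left(-34\right) \frac{1}{34}\right) - 16608\right) 53183 = \left(\left(- \frac{35}{2} - -1\right) - 16608\right) 53183 = \left(\left(- \frac{35}{2} + 1\right) - 16608\right) 53183 = \left(- \frac{33}{2} - 16608\right) 53183 = \left(- \frac{33249}{2}\right) 53183 = - \frac{1768281567}{2}$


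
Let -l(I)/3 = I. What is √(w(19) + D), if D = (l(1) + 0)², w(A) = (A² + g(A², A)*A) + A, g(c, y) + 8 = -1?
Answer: √218 ≈ 14.765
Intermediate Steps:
l(I) = -3*I
g(c, y) = -9 (g(c, y) = -8 - 1 = -9)
w(A) = A² - 8*A (w(A) = (A² - 9*A) + A = A² - 8*A)
D = 9 (D = (-3*1 + 0)² = (-3 + 0)² = (-3)² = 9)
√(w(19) + D) = √(19*(-8 + 19) + 9) = √(19*11 + 9) = √(209 + 9) = √218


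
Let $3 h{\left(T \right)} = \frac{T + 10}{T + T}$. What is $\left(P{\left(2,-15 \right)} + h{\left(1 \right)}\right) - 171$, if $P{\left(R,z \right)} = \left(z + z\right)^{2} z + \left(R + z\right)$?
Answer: $- \frac{82093}{6} \approx -13682.0$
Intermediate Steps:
$P{\left(R,z \right)} = R + z + 4 z^{3}$ ($P{\left(R,z \right)} = \left(2 z\right)^{2} z + \left(R + z\right) = 4 z^{2} z + \left(R + z\right) = 4 z^{3} + \left(R + z\right) = R + z + 4 z^{3}$)
$h{\left(T \right)} = \frac{10 + T}{6 T}$ ($h{\left(T \right)} = \frac{\left(T + 10\right) \frac{1}{T + T}}{3} = \frac{\left(10 + T\right) \frac{1}{2 T}}{3} = \frac{\frac{1}{2} \frac{1}{T} \left(10 + T\right)}{3} = \frac{10 + T}{6 T}$)
$\left(P{\left(2,-15 \right)} + h{\left(1 \right)}\right) - 171 = \left(\left(2 - 15 + 4 \left(-15\right)^{3}\right) + \frac{10 + 1}{6 \cdot 1}\right) - 171 = \left(\left(2 - 15 + 4 \left(-3375\right)\right) + \frac{1}{6} \cdot 1 \cdot 11\right) - 171 = \left(\left(2 - 15 - 13500\right) + \frac{11}{6}\right) - 171 = \left(-13513 + \frac{11}{6}\right) - 171 = - \frac{81067}{6} - 171 = - \frac{82093}{6}$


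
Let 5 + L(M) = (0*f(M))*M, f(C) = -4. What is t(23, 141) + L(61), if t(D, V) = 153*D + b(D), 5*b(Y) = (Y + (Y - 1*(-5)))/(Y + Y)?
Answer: 808271/230 ≈ 3514.2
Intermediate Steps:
b(Y) = (5 + 2*Y)/(10*Y) (b(Y) = ((Y + (Y - 1*(-5)))/(Y + Y))/5 = ((Y + (Y + 5))/((2*Y)))/5 = ((Y + (5 + Y))*(1/(2*Y)))/5 = ((5 + 2*Y)*(1/(2*Y)))/5 = ((5 + 2*Y)/(2*Y))/5 = (5 + 2*Y)/(10*Y))
L(M) = -5 (L(M) = -5 + (0*(-4))*M = -5 + 0*M = -5 + 0 = -5)
t(D, V) = 153*D + (5 + 2*D)/(10*D)
t(23, 141) + L(61) = (⅕ + (½)/23 + 153*23) - 5 = (⅕ + (½)*(1/23) + 3519) - 5 = (⅕ + 1/46 + 3519) - 5 = 809421/230 - 5 = 808271/230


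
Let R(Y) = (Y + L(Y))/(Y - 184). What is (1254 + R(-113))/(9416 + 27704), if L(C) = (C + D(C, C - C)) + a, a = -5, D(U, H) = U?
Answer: 186391/5512320 ≈ 0.033814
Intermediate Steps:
L(C) = -5 + 2*C (L(C) = (C + C) - 5 = 2*C - 5 = -5 + 2*C)
R(Y) = (-5 + 3*Y)/(-184 + Y) (R(Y) = (Y + (-5 + 2*Y))/(Y - 184) = (-5 + 3*Y)/(-184 + Y))
(1254 + R(-113))/(9416 + 27704) = (1254 + (-5 + 3*(-113))/(-184 - 113))/(9416 + 27704) = (1254 + (-5 - 339)/(-297))/37120 = (1254 - 1/297*(-344))*(1/37120) = (1254 + 344/297)*(1/37120) = (372782/297)*(1/37120) = 186391/5512320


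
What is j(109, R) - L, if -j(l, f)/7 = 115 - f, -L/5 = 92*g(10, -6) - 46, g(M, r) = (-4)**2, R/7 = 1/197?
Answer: 1246074/197 ≈ 6325.3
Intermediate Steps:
R = 7/197 ≈ 0.035533
g(M, r) = 16
L = -7130 (L = -5*(92*16 - 46) = -5*(1472 - 46) = -5*1426 = -7130)
j(l, f) = -805 + 7*f (j(l, f) = -7*(115 - f) = -805 + 7*f)
j(109, R) - L = (-805 + 7*(7/197)) - 1*(-7130) = (-805 + 49/197) + 7130 = -158536/197 + 7130 = 1246074/197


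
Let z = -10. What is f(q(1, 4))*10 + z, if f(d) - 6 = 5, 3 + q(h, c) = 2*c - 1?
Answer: 100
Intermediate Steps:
q(h, c) = -4 + 2*c (q(h, c) = -3 + (2*c - 1) = -3 + (-1 + 2*c) = -4 + 2*c)
f(d) = 11 (f(d) = 6 + 5 = 11)
f(q(1, 4))*10 + z = 11*10 - 10 = 110 - 10 = 100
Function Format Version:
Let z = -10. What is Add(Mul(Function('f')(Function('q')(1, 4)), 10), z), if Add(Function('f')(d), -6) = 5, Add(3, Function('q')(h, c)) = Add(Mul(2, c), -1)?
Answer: 100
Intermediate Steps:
Function('q')(h, c) = Add(-4, Mul(2, c)) (Function('q')(h, c) = Add(-3, Add(Mul(2, c), -1)) = Add(-3, Add(-1, Mul(2, c))) = Add(-4, Mul(2, c)))
Function('f')(d) = 11 (Function('f')(d) = Add(6, 5) = 11)
Add(Mul(Function('f')(Function('q')(1, 4)), 10), z) = Add(Mul(11, 10), -10) = Add(110, -10) = 100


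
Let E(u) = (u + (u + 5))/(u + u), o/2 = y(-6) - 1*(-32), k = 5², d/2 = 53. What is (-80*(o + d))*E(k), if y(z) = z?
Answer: -13904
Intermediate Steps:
d = 106 (d = 2*53 = 106)
k = 25
o = 52 (o = 2*(-6 - 1*(-32)) = 2*(-6 + 32) = 2*26 = 52)
E(u) = (5 + 2*u)/(2*u) (E(u) = (u + (5 + u))/((2*u)) = (5 + 2*u)*(1/(2*u)) = (5 + 2*u)/(2*u))
(-80*(o + d))*E(k) = (-80*(52 + 106))*((5/2 + 25)/25) = (-80*158)*((1/25)*(55/2)) = -12640*11/10 = -13904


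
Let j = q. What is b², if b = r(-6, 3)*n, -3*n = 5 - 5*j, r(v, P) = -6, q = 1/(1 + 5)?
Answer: 625/9 ≈ 69.444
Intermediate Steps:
q = ⅙ (q = 1/6 = ⅙ ≈ 0.16667)
j = ⅙ ≈ 0.16667
n = -25/18 (n = -(5 - 5*⅙)/3 = -(5 - ⅚)/3 = -⅓*25/6 = -25/18 ≈ -1.3889)
b = 25/3 (b = -6*(-25/18) = 25/3 ≈ 8.3333)
b² = (25/3)² = 625/9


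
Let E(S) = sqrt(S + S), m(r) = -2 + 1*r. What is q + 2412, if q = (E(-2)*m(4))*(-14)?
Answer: 2412 - 56*I ≈ 2412.0 - 56.0*I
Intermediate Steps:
m(r) = -2 + r
E(S) = sqrt(2)*sqrt(S) (E(S) = sqrt(2*S) = sqrt(2)*sqrt(S))
q = -56*I (q = ((sqrt(2)*sqrt(-2))*(-2 + 4))*(-14) = ((sqrt(2)*(I*sqrt(2)))*2)*(-14) = ((2*I)*2)*(-14) = (4*I)*(-14) = -56*I ≈ -56.0*I)
q + 2412 = -56*I + 2412 = 2412 - 56*I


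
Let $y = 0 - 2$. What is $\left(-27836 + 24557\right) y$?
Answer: $6558$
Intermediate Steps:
$y = -2$
$\left(-27836 + 24557\right) y = \left(-27836 + 24557\right) \left(-2\right) = \left(-3279\right) \left(-2\right) = 6558$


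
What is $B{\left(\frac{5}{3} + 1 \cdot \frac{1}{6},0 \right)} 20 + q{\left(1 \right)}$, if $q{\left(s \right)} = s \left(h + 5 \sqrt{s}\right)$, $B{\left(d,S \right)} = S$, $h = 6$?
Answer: $11$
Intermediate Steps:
$q{\left(s \right)} = s \left(6 + 5 \sqrt{s}\right)$
$B{\left(\frac{5}{3} + 1 \cdot \frac{1}{6},0 \right)} 20 + q{\left(1 \right)} = 0 \cdot 20 + \left(5 \cdot 1^{\frac{3}{2}} + 6 \cdot 1\right) = 0 + \left(5 \cdot 1 + 6\right) = 0 + \left(5 + 6\right) = 0 + 11 = 11$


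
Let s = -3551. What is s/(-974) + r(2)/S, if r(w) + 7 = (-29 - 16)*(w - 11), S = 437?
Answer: 1939439/425638 ≈ 4.5565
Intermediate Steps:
r(w) = 488 - 45*w (r(w) = -7 + (-29 - 16)*(w - 11) = -7 - 45*(-11 + w) = -7 + (495 - 45*w) = 488 - 45*w)
s/(-974) + r(2)/S = -3551/(-974) + (488 - 45*2)/437 = -3551*(-1/974) + (488 - 90)*(1/437) = 3551/974 + 398*(1/437) = 3551/974 + 398/437 = 1939439/425638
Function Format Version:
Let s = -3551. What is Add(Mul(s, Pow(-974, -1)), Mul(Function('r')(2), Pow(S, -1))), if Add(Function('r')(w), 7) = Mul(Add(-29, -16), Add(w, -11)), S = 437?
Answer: Rational(1939439, 425638) ≈ 4.5565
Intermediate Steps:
Function('r')(w) = Add(488, Mul(-45, w)) (Function('r')(w) = Add(-7, Mul(Add(-29, -16), Add(w, -11))) = Add(-7, Mul(-45, Add(-11, w))) = Add(-7, Add(495, Mul(-45, w))) = Add(488, Mul(-45, w)))
Add(Mul(s, Pow(-974, -1)), Mul(Function('r')(2), Pow(S, -1))) = Add(Mul(-3551, Pow(-974, -1)), Mul(Add(488, Mul(-45, 2)), Pow(437, -1))) = Add(Mul(-3551, Rational(-1, 974)), Mul(Add(488, -90), Rational(1, 437))) = Add(Rational(3551, 974), Mul(398, Rational(1, 437))) = Add(Rational(3551, 974), Rational(398, 437)) = Rational(1939439, 425638)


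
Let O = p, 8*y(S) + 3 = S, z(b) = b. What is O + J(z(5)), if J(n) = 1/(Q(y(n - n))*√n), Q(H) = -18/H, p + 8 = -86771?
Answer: -86779 + √5/240 ≈ -86779.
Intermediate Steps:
p = -86779 (p = -8 - 86771 = -86779)
y(S) = -3/8 + S/8
O = -86779
J(n) = 1/(48*√n) (J(n) = 1/((-18/(-3/8 + (n - n)/8))*√n) = 1/((-18/(-3/8 + (⅛)*0))*√n) = 1/((-18/(-3/8 + 0))*√n) = 1/((-18/(-3/8))*√n) = 1/((-18*(-8/3))*√n) = 1/(48*√n))
O + J(z(5)) = -86779 + 1/(48*√5) = -86779 + (√5/5)/48 = -86779 + √5/240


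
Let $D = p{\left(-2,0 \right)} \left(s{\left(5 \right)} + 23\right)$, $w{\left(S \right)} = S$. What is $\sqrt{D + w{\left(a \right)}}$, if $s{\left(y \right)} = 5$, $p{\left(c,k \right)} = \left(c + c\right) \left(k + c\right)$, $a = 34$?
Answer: $\sqrt{258} \approx 16.062$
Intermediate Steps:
$p{\left(c,k \right)} = 2 c \left(c + k\right)$
$D = 224$ ($D = 2 \left(-2\right) \left(-2 + 0\right) \left(5 + 23\right) = 2 \left(-2\right) \left(-2\right) 28 = 8 \cdot 28 = 224$)
$\sqrt{D + w{\left(a \right)}} = \sqrt{224 + 34} = \sqrt{258}$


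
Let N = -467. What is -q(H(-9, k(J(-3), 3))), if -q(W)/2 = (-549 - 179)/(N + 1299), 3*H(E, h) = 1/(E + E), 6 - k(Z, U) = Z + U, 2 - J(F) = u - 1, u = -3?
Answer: -7/4 ≈ -1.7500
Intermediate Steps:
J(F) = 6 (J(F) = 2 - (-3 - 1) = 2 - 1*(-4) = 2 + 4 = 6)
k(Z, U) = 6 - U - Z (k(Z, U) = 6 - (Z + U) = 6 - (U + Z) = 6 + (-U - Z) = 6 - U - Z)
H(E, h) = 1/(6*E) (H(E, h) = 1/(3*(E + E)) = 1/(3*((2*E))) = (1/(2*E))/3 = 1/(6*E))
q(W) = 7/4 (q(W) = -2*(-549 - 179)/(-467 + 1299) = -(-1456)/832 = -2*(-7/8) = 7/4)
-q(H(-9, k(J(-3), 3))) = -1*7/4 = -7/4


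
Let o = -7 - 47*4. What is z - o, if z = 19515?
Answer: 19710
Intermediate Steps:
o = -195 (o = -7 - 188 = -195)
z - o = 19515 - 1*(-195) = 19515 + 195 = 19710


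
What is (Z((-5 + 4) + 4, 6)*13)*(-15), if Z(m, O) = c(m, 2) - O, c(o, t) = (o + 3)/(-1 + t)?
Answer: 0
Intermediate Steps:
c(o, t) = (3 + o)/(-1 + t)
Z(m, O) = 3 + m - O (Z(m, O) = (3 + m)/(-1 + 2) - O = (3 + m)/1 - O = 1*(3 + m) - O = (3 + m) - O = 3 + m - O)
(Z((-5 + 4) + 4, 6)*13)*(-15) = ((3 + ((-5 + 4) + 4) - 1*6)*13)*(-15) = ((3 + (-1 + 4) - 6)*13)*(-15) = ((3 + 3 - 6)*13)*(-15) = (0*13)*(-15) = 0*(-15) = 0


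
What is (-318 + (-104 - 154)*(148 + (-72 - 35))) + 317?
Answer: -10579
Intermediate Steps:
(-318 + (-104 - 154)*(148 + (-72 - 35))) + 317 = (-318 - 258*(148 - 107)) + 317 = (-318 - 258*41) + 317 = (-318 - 10578) + 317 = -10896 + 317 = -10579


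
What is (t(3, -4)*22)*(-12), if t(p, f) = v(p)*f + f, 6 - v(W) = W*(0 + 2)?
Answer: 1056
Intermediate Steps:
v(W) = 6 - 2*W (v(W) = 6 - W*(0 + 2) = 6 - W*2 = 6 - 2*W)
t(p, f) = f + f*(6 - 2*p) (t(p, f) = (6 - 2*p)*f + f = f*(6 - 2*p) + f = f + f*(6 - 2*p))
(t(3, -4)*22)*(-12) = (-4*(7 - 2*3)*22)*(-12) = (-4*(7 - 6)*22)*(-12) = (-4*1*22)*(-12) = -4*22*(-12) = -88*(-12) = 1056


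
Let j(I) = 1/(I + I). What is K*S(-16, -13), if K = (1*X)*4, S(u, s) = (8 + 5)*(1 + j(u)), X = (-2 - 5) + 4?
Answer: -1209/8 ≈ -151.13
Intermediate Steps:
j(I) = 1/(2*I)
X = -3 (X = -7 + 4 = -3)
S(u, s) = 13 + 13/(2*u) (S(u, s) = (8 + 5)*(1 + 1/(2*u)) = 13*(1 + 1/(2*u)) = 13 + 13/(2*u))
K = -12 (K = (1*(-3))*4 = -3*4 = -12)
K*S(-16, -13) = -12*(13 + (13/2)/(-16)) = -12*(13 + (13/2)*(-1/16)) = -12*(13 - 13/32) = -12*403/32 = -1209/8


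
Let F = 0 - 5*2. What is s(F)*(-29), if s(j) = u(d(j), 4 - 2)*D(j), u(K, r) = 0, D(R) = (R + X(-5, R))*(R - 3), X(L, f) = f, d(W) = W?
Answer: 0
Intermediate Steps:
D(R) = 2*R*(-3 + R) (D(R) = (R + R)*(R - 3) = (2*R)*(-3 + R) = 2*R*(-3 + R))
F = -10 (F = 0 - 10 = -10)
s(j) = 0 (s(j) = 0*(2*j*(-3 + j)) = 0)
s(F)*(-29) = 0*(-29) = 0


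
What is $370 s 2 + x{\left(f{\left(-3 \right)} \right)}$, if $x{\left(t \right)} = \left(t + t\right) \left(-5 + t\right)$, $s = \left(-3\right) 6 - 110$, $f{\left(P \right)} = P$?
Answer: $-94672$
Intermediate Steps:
$s = -128$ ($s = -18 - 110 = -128$)
$x{\left(t \right)} = 2 t \left(-5 + t\right)$
$370 s 2 + x{\left(f{\left(-3 \right)} \right)} = 370 \left(\left(-128\right) 2\right) + 2 \left(-3\right) \left(-5 - 3\right) = 370 \left(-256\right) + 2 \left(-3\right) \left(-8\right) = -94720 + 48 = -94672$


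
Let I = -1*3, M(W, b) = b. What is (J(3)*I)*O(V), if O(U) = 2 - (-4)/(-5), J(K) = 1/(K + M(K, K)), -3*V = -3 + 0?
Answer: -⅗ ≈ -0.60000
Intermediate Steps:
V = 1 (V = -(-3 + 0)/3 = -⅓*(-3) = 1)
J(K) = 1/(2*K) (J(K) = 1/(K + K) = 1/(2*K))
O(U) = 6/5 (O(U) = 2 - (-4)*(-1)/5 = 2 - 1*⅘ = 2 - ⅘ = 6/5)
I = -3
(J(3)*I)*O(V) = (((½)/3)*(-3))*(6/5) = (((½)*(⅓))*(-3))*(6/5) = ((⅙)*(-3))*(6/5) = -½*6/5 = -⅗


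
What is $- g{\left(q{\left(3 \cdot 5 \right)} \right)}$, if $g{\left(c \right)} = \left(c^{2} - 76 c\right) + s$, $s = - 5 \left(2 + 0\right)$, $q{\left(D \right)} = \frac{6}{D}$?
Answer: $\frac{1006}{25} \approx 40.24$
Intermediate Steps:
$s = -10$ ($s = \left(-5\right) 2 = -10$)
$g{\left(c \right)} = -10 + c^{2} - 76 c$ ($g{\left(c \right)} = \left(c^{2} - 76 c\right) - 10 = -10 + c^{2} - 76 c$)
$- g{\left(q{\left(3 \cdot 5 \right)} \right)} = - (-10 + \left(\frac{6}{3 \cdot 5}\right)^{2} - 76 \frac{6}{3 \cdot 5}) = - (-10 + \left(\frac{6}{15}\right)^{2} - 76 \cdot \frac{6}{15}) = - (-10 + \left(6 \cdot \frac{1}{15}\right)^{2} - 76 \cdot 6 \cdot \frac{1}{15}) = - (-10 + \left(\frac{2}{5}\right)^{2} - \frac{152}{5}) = - (-10 + \frac{4}{25} - \frac{152}{5}) = \left(-1\right) \left(- \frac{1006}{25}\right) = \frac{1006}{25}$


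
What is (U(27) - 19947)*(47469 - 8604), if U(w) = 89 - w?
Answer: -772830525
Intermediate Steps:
(U(27) - 19947)*(47469 - 8604) = ((89 - 1*27) - 19947)*(47469 - 8604) = ((89 - 27) - 19947)*38865 = (62 - 19947)*38865 = -19885*38865 = -772830525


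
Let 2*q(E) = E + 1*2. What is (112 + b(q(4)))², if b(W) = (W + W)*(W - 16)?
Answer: 1156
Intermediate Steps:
q(E) = 1 + E/2 (q(E) = (E + 1*2)/2 = (E + 2)/2 = (2 + E)/2 = 1 + E/2)
b(W) = 2*W*(-16 + W) (b(W) = (2*W)*(-16 + W) = 2*W*(-16 + W))
(112 + b(q(4)))² = (112 + 2*(1 + (½)*4)*(-16 + (1 + (½)*4)))² = (112 + 2*(1 + 2)*(-16 + (1 + 2)))² = (112 + 2*3*(-16 + 3))² = (112 + 2*3*(-13))² = (112 - 78)² = 34² = 1156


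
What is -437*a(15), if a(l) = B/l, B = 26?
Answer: -11362/15 ≈ -757.47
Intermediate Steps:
a(l) = 26/l
-437*a(15) = -11362/15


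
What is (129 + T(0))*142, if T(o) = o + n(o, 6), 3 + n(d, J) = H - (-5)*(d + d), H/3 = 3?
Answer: 19170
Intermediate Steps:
H = 9 (H = 3*3 = 9)
n(d, J) = 6 + 10*d (n(d, J) = -3 + (9 - (-5)*(d + d)) = -3 + (9 - (-5)*2*d) = -3 + (9 - (-10)*d) = -3 + (9 + 10*d) = 6 + 10*d)
T(o) = 6 + 11*o (T(o) = o + (6 + 10*o) = 6 + 11*o)
(129 + T(0))*142 = (129 + (6 + 11*0))*142 = (129 + (6 + 0))*142 = (129 + 6)*142 = 135*142 = 19170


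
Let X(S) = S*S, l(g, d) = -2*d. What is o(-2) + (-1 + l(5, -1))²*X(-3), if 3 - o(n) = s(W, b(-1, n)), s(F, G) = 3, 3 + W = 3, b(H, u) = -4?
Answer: 9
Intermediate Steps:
W = 0 (W = -3 + 3 = 0)
X(S) = S²
o(n) = 0 (o(n) = 3 - 1*3 = 3 - 3 = 0)
o(-2) + (-1 + l(5, -1))²*X(-3) = 0 + (-1 - 2*(-1))²*(-3)² = 0 + (-1 + 2)²*9 = 0 + 1²*9 = 0 + 1*9 = 0 + 9 = 9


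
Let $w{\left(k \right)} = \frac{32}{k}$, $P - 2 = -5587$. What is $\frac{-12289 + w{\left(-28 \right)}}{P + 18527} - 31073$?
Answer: $- \frac{312790377}{10066} \approx -31074.0$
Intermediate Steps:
$P = -5585$ ($P = 2 - 5587 = -5585$)
$\frac{-12289 + w{\left(-28 \right)}}{P + 18527} - 31073 = \frac{-12289 + \frac{32}{-28}}{-5585 + 18527} - 31073 = \frac{-12289 + 32 \left(- \frac{1}{28}\right)}{12942} - 31073 = \left(-12289 - \frac{8}{7}\right) \frac{1}{12942} - 31073 = \left(- \frac{86031}{7}\right) \frac{1}{12942} - 31073 = - \frac{9559}{10066} - 31073 = - \frac{312790377}{10066}$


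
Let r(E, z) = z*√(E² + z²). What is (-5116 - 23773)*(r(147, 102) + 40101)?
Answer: -1158477789 - 8840034*√3557 ≈ -1.6857e+9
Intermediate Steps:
(-5116 - 23773)*(r(147, 102) + 40101) = (-5116 - 23773)*(102*√(147² + 102²) + 40101) = -28889*(102*√(21609 + 10404) + 40101) = -28889*(102*√32013 + 40101) = -28889*(102*(3*√3557) + 40101) = -28889*(306*√3557 + 40101) = -28889*(40101 + 306*√3557) = -1158477789 - 8840034*√3557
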